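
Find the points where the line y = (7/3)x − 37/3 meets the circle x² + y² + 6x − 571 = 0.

From the line, y = (−37 + 7x)/3. Substituting:
58x² − 464x − 3770 = 0  ⟹  x² − 8x − 65 = 0
x = 13 or x = −5, giving (13, 18) and (−5, −24).

(−5, −24) and (13, 18)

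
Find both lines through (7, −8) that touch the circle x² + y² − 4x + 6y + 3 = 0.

Let a tangent through (7, −8) have slope m. Its distance from (2, −3) must equal √10:
[m·(−5) − (5)]² = 10(m² + 1)
3m² + 10m + 3 = 0, so m = −1/3 or m = −3.
With m = −1/3: x + 3y = −17. With m = −3: 3x + y = 13.

x + 3y = −17 and 3x + y = 13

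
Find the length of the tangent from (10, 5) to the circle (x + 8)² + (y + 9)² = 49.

With centre O = (−8, −9), |OP|² = 520 and r² = 49.
By the tangent–radius right angle, tangent length = √(|PO|² − r²) = √471.

√471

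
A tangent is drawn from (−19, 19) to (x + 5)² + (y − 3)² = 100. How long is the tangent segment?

4√22

The centre is (−5, 3) and r = 10. The square of the distance from P to the centre is 196 + 256 = 452.
By the tangent–radius right angle, tangent length = √(|PO|² − r²) = √352 = 4√22.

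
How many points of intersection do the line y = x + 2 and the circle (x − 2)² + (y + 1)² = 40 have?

2

d² = (1·2 − 1·(−1) − (−2))²/2 = 25/2; r² = 40.
Since d² < r², the line cuts the circle twice.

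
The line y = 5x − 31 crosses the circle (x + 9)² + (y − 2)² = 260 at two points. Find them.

Express y = 5x − 31 and substitute into the circle:
26x² − 312x + 910 = 0  ⟹  x² − 12x + 35 = 0
x = 7 or x = 5, giving (7, 4) and (5, −6).

(5, −6) and (7, 4)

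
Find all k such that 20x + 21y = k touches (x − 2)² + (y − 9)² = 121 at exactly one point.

k = −90 or k = 548

For a tangent, require d(centre, line) = r = 11.
|20·2 + 21·9 − k| / √841 = 11
|k − (229)| = 11·29, so k = 548 or k = −90.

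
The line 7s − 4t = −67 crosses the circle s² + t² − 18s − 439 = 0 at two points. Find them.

(−13, −6) and (3, 22)

Substitute t = (67 + 7s)/4:
65s² + 650s − 2535 = 0  ⟹  s² + 10s − 39 = 0
s = 3 or s = −13, giving (3, 22) and (−13, −6).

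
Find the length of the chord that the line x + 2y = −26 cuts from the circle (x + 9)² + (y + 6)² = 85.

Substitute y = (−26 − x)/2:
5x² + 100x + 180 = 0  ⟹  x² + 20x + 36 = 0
x = −2 or x = −18, giving (−2, −12) and (−18, −4).
Chord length = distance between (−2, −12) and (−18, −4) = √320 = 8√5.

8√5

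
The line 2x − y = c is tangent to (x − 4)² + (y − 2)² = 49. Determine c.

The line touches the circle iff its distance from (4, 2) is 7:
|2·4 − 1·2 − c| / √5 = 7
|c − (6)| = 7√5.

c = 6 ± 7√5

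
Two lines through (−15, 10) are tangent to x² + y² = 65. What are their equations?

Write the tangent as mx − y + (10 − m·(−15)) = 0 and set its distance from the centre to √65:
[m·(15) − (−10)]² = 65(m² + 1)
32m² + 60m + 7 = 0, so m = −7/4 or m = −1/8.
With m = −7/4: 7x + 4y = −65. With m = −1/8: x + 8y = 65.

7x + 4y = −65 and x + 8y = 65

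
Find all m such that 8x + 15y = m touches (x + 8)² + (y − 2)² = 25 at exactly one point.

m = −119 or m = 51

For a tangent, require d(centre, line) = r = 5.
|8·(−8) + 15·2 − m| / √289 = 5
|m − (−34)| = 5·17, so m = 51 or m = −119.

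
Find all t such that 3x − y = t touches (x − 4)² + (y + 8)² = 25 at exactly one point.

t = 20 ± 5√10

The line touches the circle iff its distance from (4, −8) is 5:
|3·4 − 1·(−8) − t| / √10 = 5
|t − (20)| = 5√10.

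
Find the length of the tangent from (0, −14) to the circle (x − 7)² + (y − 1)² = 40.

3√26

With centre O = (7, 1), |OP|² = 274 and r² = 40.
Power of the point: PT² = |PO|² − r² = 234, so PT = 3√26.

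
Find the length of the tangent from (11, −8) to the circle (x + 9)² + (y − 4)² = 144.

20

The centre is (−9, 4) and r = 12. The square of the distance from P to the centre is 400 + 144 = 544.
The tangent meets the radius at right angles, so tangent² = |PO|² − r² = 544 − 144 = 400.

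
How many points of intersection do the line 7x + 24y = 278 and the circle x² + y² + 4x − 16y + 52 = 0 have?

1

d² = (7·(−2) + 24·8 − (278))²/625 = 16; r² = 16.
Since d² = r², the line is tangent.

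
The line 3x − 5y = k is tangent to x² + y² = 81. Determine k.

k = ±9√34

For a tangent, require d(centre, line) = r = 9.
|3·0 − 5·0 − k| / √34 = 9
|k| = 9√34.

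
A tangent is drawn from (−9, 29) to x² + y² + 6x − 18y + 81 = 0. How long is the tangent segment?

With centre O = (−3, 9), |OP|² = 436 and r² = 9.
By the tangent–radius right angle, tangent length = √(|PO|² − r²) = √427.

√427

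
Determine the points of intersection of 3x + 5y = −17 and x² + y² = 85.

(−9, 2) and (6, −7)

From the line, y = (−17 − 3x)/5. Substituting:
34x² + 102x − 1836 = 0  ⟹  x² + 3x − 54 = 0
x = 6 or x = −9, giving (6, −7) and (−9, 2).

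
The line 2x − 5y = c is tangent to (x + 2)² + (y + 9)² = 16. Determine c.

c = 41 ± 4√29

Tangency holds when the distance from the centre (−2, −9) to the line equals the radius 4:
|2·(−2) − 5·(−9) − c| / √29 = 4
|c − (41)| = 4√29.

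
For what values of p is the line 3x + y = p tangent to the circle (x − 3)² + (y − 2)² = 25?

For a tangent, require d(centre, line) = r = 5.
|3·3 + 1·2 − p| / √10 = 5
|p − (11)| = 5√10.

p = 11 ± 5√10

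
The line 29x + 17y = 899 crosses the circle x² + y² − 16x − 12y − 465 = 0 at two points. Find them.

From the line, y = (899 − 29x)/17. Substituting:
1130x² − 50850x + 490420 = 0  ⟹  x² − 45x + 434 = 0
x = 31 or x = 14, giving (31, 0) and (14, 29).

(14, 29) and (31, 0)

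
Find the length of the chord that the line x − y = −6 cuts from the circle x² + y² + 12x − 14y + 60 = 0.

The distance from (−6, 7) to the line is 7/√2, and r² = 25.
Half the chord is √(r² − d²) = √(1/2), so the full chord is √2.

√2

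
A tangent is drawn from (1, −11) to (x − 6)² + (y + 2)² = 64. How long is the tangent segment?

√42

The centre is (6, −2) and r = 8. The square of the distance from P to the centre is 25 + 81 = 106.
The tangent meets the radius at right angles, so tangent² = |PO|² − r² = 106 − 64 = 42.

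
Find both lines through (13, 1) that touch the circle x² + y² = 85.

7x − 6y = 85 and 6x + 7y = 85

Let a tangent through (13, 1) have slope m. Its distance from (0, 0) must equal √85:
[m·(−13) − (−1)]² = 85(m² + 1)
42m² − 13m − 42 = 0, so m = 7/6 or m = −6/7.
Through (13, 1) these give 7x − 6y = 85 and 6x + 7y = 85.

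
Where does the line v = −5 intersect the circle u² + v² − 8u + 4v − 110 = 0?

From the line, v = −5. Substituting:
u² − 8u − 105 = 0
u = 15 or u = −7, giving (15, −5) and (−7, −5).

(−7, −5) and (15, −5)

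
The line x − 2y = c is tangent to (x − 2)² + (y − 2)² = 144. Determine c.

c = −2 ± 12√5

For a tangent, require d(centre, line) = r = 12.
|1·2 − 2·2 − c| / √5 = 12
|c − (−2)| = 12√5.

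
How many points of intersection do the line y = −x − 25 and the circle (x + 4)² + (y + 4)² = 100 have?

Substituting the line into the circle gives 2x² + 50x + 357 = 0.
Discriminant = (50)² − 4·2·(357) = −356 < 0.
No real roots: the line does not meet the circle.

0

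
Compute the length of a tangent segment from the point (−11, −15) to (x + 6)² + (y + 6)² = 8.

7√2

With centre O = (−6, −6), |OP|² = 106 and r² = 8.
The tangent meets the radius at right angles, so tangent² = |PO|² − r² = 106 − 8 = 98.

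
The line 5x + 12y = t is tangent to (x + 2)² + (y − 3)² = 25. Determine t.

The line touches the circle iff its distance from (−2, 3) is 5:
|5·(−2) + 12·3 − t| / √169 = 5
|t − (26)| = 5·13, so t = 91 or t = −39.

t = −39 or t = 91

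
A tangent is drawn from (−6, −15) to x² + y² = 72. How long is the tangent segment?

Centre (0, 0), r² = 72. |PO|² = (−6)² + (−15)² = 261.
By the tangent–radius right angle, tangent length = √(|PO|² − r²) = √189 = 3√21.

3√21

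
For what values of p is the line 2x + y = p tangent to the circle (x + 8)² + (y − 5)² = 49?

p = −11 ± 7√5

The line touches the circle iff its distance from (−8, 5) is 7:
|2·(−8) + 1·5 − p| / √5 = 7
|p − (−11)| = 7√5.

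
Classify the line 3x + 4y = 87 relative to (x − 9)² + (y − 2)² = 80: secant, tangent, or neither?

neither

Substituting the line into the circle gives 25x² − 762x + 6257 = 0.
Discriminant = (−762)² − 4·25·(6257) = −45056 < 0.
No real roots: the line does not meet the circle.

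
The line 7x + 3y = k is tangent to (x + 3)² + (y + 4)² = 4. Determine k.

k = −33 ± 2√58

The line touches the circle iff its distance from (−3, −4) is 2:
|7·(−3) + 3·(−4) − k| / √58 = 2
|k − (−33)| = 2√58.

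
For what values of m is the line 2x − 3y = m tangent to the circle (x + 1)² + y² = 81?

m = −2 ± 9√13

For a tangent, require d(centre, line) = r = 9.
|2·(−1) − 3·0 − m| / √13 = 9
|m − (−2)| = 9√13.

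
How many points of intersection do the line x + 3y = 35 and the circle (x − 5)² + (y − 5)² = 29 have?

2

Substituting the line into the circle gives 10x² − 130x + 364 = 0.
Δ = 16900 − 14560 = 2340.
Two real roots: the line is a secant.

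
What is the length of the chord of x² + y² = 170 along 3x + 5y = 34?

4√34

Centre (0, 0), r² = 170. Perpendicular distance d from centre to line = |−34| / √34 = 34/√34.
Half the chord is √(r² − d²) = √(136), so the full chord is 4√34.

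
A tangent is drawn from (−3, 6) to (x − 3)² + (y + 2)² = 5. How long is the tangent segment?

Centre (3, −2), r² = 5. |PO|² = (−6)² + (8)² = 100.
By the tangent–radius right angle, tangent length = √(|PO|² − r²) = √95.

√95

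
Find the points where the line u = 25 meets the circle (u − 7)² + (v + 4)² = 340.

(25, −8) and (25, 0)

The line gives u = 25. Substituting into the circle:
v² + 8v = 0
v = 0 or v = −8, giving (25, 0) and (25, −8).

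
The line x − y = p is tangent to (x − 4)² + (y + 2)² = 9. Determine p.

Tangency holds when the distance from the centre (4, −2) to the line equals the radius 3:
|1·4 − 1·(−2) − p| / √2 = 3
|p − (6)| = 3√2.

p = 6 ± 3√2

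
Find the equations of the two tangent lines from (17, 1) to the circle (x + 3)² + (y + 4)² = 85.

Write the tangent as mx − y + (1 − m·(17)) = 0 and set its distance from the centre to √85:
[m·(−20) − (−5)]² = 85(m² + 1)
63m² − 40m − 12 = 0, so m = 6/7 or m = −2/9.
Through (17, 1) these give 6x − 7y = 95 and 2x + 9y = 43.

6x − 7y = 95 and 2x + 9y = 43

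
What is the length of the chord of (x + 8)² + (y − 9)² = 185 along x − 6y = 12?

Centre (−8, 9), r² = 185. Perpendicular distance d from centre to line = |−74| / √37 = 74/√37.
Chord = 2√(r² − d²) = 2·√(37) = 2√37.

2√37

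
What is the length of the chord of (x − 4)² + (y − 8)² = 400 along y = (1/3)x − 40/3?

4√10

The distance from (4, 8) to the line is 60/√10, and r² = 400.
Chord = 2√(r² − d²) = 2·√(40) = 4√10.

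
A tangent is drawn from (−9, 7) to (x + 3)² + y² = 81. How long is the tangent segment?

Centre (−3, 0), r² = 81. |PO|² = (−6)² + (7)² = 85.
Power of the point: PT² = |PO|² − r² = 4, so PT = 2.

2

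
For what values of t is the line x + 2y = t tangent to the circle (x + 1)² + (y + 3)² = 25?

For a tangent, require d(centre, line) = r = 5.
|1·(−1) + 2·(−3) − t| / √5 = 5
|t − (−7)| = 5√5.

t = −7 ± 5√5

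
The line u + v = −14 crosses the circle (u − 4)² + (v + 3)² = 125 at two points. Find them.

Substitute v = −u − 14:
2u² + 14u + 12 = 0  ⟹  u² + 7u + 6 = 0
u = −1 or u = −6, giving (−1, −13) and (−6, −8).

(−6, −8) and (−1, −13)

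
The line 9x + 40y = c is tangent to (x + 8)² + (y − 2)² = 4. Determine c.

c = −74 or c = 90

The line touches the circle iff its distance from (−8, 2) is 2:
|9·(−8) + 40·2 − c| / √1681 = 2
|c − (8)| = 2·41, so c = 90 or c = −74.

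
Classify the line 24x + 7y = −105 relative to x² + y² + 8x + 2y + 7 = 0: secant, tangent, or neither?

Centre (−4, −1), r² = 10. Distance² from centre to line = (2)²/625 = 4/625.
Since d² < r², the line cuts the circle twice.

secant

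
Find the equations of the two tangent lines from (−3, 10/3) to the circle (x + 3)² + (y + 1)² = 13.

Write the tangent as mx − y + (10/3 − m·(−3)) = 0 and set its distance from the centre to √13:
(0m − (−13/3))² = 13(m² + 1)
9m² − 4 = 0, so m = 2/3 or m = −2/3.
With m = 2/3: 2x − 3y = −16. With m = −2/3: 2x + 3y = 4.

2x − 3y = −16 and 2x + 3y = 4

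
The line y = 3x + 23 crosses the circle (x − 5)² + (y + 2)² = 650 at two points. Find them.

Substitute y = 3x + 23:
10x² + 140x = 0  ⟹  x² + 14x = 0
x = 0 or x = −14, giving (0, 23) and (−14, −19).

(−14, −19) and (0, 23)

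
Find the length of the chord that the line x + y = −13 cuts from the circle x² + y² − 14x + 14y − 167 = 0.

19√2

Centre (7, −7), r² = 265. Perpendicular distance d from centre to line = |13| / √2 = 13/√2.
Half the chord is √(r² − d²) = √(361/2), so the full chord is 19√2.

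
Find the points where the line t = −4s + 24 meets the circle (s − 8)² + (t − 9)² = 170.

Substitute t = −4s + 24:
17s² − 136s + 119 = 0  ⟹  s² − 8s + 7 = 0
s = 7 or s = 1, giving (7, −4) and (1, 20).

(1, 20) and (7, −4)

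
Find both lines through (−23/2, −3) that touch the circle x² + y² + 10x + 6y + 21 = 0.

Let a tangent through (−23/2, −3) have slope m. Its distance from (−5, −3) must equal √13:
(13/2m − (0))² = 13(m² + 1)
9m² − 4 = 0, so m = 2/3 or m = −2/3.
With m = 2/3: 2x − 3y = −14. With m = −2/3: 2x + 3y = −32.

2x − 3y = −14 and 2x + 3y = −32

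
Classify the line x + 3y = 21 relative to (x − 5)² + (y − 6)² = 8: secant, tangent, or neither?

secant

d² = (1·5 + 3·6 − (21))²/10 = 2/5; r² = 8.
Since d² < r², the line cuts the circle twice.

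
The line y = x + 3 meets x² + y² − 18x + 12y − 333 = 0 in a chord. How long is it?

24√2

Express y = x + 3 and substitute into the circle:
2x² − 288 = 0  ⟹  x² − 144 = 0
x = 12 or x = −12, giving (12, 15) and (−12, −9).
Chord length = distance between (12, 15) and (−12, −9) = √1152 = 24√2.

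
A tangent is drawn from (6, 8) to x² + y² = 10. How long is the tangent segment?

With centre O = (0, 0), |OP|² = 100 and r² = 10.
Power of the point: PT² = |PO|² − r² = 90, so PT = 3√10.

3√10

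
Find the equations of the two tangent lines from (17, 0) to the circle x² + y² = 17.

A line y − (0) = m(x − (17)) is tangent when its distance from (0, 0) is √17:
(−17m − (0))² = 17(m² + 1)
16m² − 1 = 0, so m = 1/4 or m = −1/4.
With m = 1/4: x − 4y = 17. With m = −1/4: x + 4y = 17.

x − 4y = 17 and x + 4y = 17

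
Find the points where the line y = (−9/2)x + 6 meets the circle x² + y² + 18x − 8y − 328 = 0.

(−4, 24) and (4, −12)

Express y = (12 − 9x)/2 and substitute into the circle:
85x² − 1360 = 0  ⟹  x² − 16 = 0
x = 4 or x = −4, giving (4, −12) and (−4, 24).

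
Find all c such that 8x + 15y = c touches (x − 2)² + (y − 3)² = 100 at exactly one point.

c = −109 or c = 231

Tangency holds when the distance from the centre (2, 3) to the line equals the radius 10:
|8·2 + 15·3 − c| / √289 = 10
|c − (61)| = 10·17, so c = 231 or c = −109.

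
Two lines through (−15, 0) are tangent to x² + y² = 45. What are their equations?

x + 2y = −15 and x − 2y = −15

Write the tangent as mx − y + (0 − m·(−15)) = 0 and set its distance from the centre to 3√5:
[m·(15) − (0)]² = 45(m² + 1)
4m² − 1 = 0, so m = −1/2 or m = 1/2.
Through (−15, 0) these give x + 2y = −15 and x − 2y = −15.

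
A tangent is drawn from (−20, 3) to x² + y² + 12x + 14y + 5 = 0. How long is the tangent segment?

The centre is (−6, −7) and r = 4√5. The square of the distance from P to the centre is 196 + 100 = 296.
The tangent meets the radius at right angles, so tangent² = |PO|² − r² = 296 − 80 = 216.

6√6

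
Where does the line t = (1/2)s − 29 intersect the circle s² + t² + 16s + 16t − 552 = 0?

(−10, −34) and (14, −22)

From the line, t = (−58 + s)/2. Substituting:
5s² − 20s − 700 = 0  ⟹  s² − 4s − 140 = 0
s = 14 or s = −10, giving (14, −22) and (−10, −34).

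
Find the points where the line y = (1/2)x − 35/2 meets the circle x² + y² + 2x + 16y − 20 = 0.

(1, −17) and (5, −15)

Express y = (−35 + x)/2 and substitute into the circle:
5x² − 30x + 25 = 0  ⟹  x² − 6x + 5 = 0
x = 5 or x = 1, giving (5, −15) and (1, −17).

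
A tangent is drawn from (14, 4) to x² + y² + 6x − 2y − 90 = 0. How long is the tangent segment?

3√22

With centre O = (−3, 1), |OP|² = 298 and r² = 100.
The tangent meets the radius at right angles, so tangent² = |PO|² − r² = 298 − 100 = 198.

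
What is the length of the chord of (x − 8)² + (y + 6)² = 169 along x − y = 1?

13√2

Express y = x − 1 and substitute into the circle:
2x² − 6x − 80 = 0  ⟹  x² − 3x − 40 = 0
x = 8 or x = −5, giving (8, 7) and (−5, −6).
|(8, 7) − (−5, −6)| = √((13)² + (13)²) = 13√2.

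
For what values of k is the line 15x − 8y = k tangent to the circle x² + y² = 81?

k = −153 or k = 153

The line touches the circle iff its distance from (0, 0) is 9:
|15·0 − 8·0 − k| / √289 = 9
|k| = 9·17, so k = 153 or k = −153.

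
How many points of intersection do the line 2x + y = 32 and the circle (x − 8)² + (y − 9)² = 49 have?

2

d² = (2·8 + 1·9 − (32))²/5 = 49/5; r² = 49.
Since d² < r², the line cuts the circle twice.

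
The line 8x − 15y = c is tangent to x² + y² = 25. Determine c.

c = −85 or c = 85

Tangency holds when the distance from the centre (0, 0) to the line equals the radius 5:
|8·0 − 15·0 − c| / √289 = 5
|c| = 5·17, so c = 85 or c = −85.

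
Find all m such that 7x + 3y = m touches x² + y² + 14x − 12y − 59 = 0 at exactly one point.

m = −31 ± 12√58

The line touches the circle iff its distance from (−7, 6) is 12:
|7·(−7) + 3·6 − m| / √58 = 12
|m − (−31)| = 12√58.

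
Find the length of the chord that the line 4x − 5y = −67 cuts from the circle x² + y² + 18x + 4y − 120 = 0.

Express y = (67 + 4x)/5 and substitute into the circle:
41x² + 1066x + 2829 = 0  ⟹  x² + 26x + 69 = 0
x = −3 or x = −23, giving (−3, 11) and (−23, −5).
|(−3, 11) − (−23, −5)| = √((20)² + (16)²) = 4√41.

4√41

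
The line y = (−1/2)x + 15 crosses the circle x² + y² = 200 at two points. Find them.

(2, 14) and (10, 10)

Express y = (30 − x)/2 and substitute into the circle:
5x² − 60x + 100 = 0  ⟹  x² − 12x + 20 = 0
x = 10 or x = 2, giving (10, 10) and (2, 14).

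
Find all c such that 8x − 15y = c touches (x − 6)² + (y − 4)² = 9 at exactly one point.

c = −63 or c = 39

For a tangent, require d(centre, line) = r = 3.
|8·6 − 15·4 − c| / √289 = 3
|c − (−12)| = 3·17, so c = 39 or c = −63.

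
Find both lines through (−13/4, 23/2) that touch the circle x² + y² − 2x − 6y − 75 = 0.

6x − 7y = −100 and 2x − 9y = −110

Write the tangent as mx − y + (23/2 − m·(−13/4)) = 0 and set its distance from the centre to √85:
[m·(17/4) − (−17/2)]² = 85(m² + 1)
63m² − 68m + 12 = 0, so m = 6/7 or m = 2/9.
With m = 6/7: 6x − 7y = −100. With m = 2/9: 2x − 9y = −110.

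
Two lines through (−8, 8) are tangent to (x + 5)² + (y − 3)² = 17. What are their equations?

x + 4y = 24 and 4x − y = −40

A line y − (8) = m(x − (−8)) is tangent when its distance from (−5, 3) is √17:
(3m − (−5))² = 17(m² + 1)
4m² − 15m − 4 = 0, so m = −1/4 or m = 4.
Through (−8, 8) these give x + 4y = 24 and 4x − y = −40.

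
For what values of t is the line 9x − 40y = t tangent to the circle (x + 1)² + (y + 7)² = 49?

t = −16 or t = 558

The line touches the circle iff its distance from (−1, −7) is 7:
|9·(−1) − 40·(−7) − t| / √1681 = 7
|t − (271)| = 7·41, so t = 558 or t = −16.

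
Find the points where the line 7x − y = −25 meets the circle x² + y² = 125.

(−5, −10) and (−2, 11)

From the line, y = 7x + 25. Substituting:
50x² + 350x + 500 = 0  ⟹  x² + 7x + 10 = 0
x = −2 or x = −5, giving (−2, 11) and (−5, −10).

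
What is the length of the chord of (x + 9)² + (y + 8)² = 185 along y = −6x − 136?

Centre (−9, −8), r² = 185. Perpendicular distance d from centre to line = |74| / √37 = 74/√37.
Chord = 2√(r² − d²) = 2·√(37) = 2√37.

2√37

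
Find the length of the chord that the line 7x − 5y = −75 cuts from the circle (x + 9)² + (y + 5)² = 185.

3√74

The distance from (−9, −5) to the line is 37/√74, and r² = 185.
Half the chord is √(r² − d²) = √(333/2), so the full chord is 3√74.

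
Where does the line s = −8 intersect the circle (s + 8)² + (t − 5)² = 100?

The line gives s = −8. Substituting into the circle:
t² − 10t − 75 = 0
t = 15 or t = −5, giving (−8, 15) and (−8, −5).

(−8, −5) and (−8, 15)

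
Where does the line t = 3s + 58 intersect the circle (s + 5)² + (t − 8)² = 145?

(−17, 7) and (−14, 16)

Express t = 3s + 58 and substitute into the circle:
10s² + 310s + 2380 = 0  ⟹  s² + 31s + 238 = 0
s = −14 or s = −17, giving (−14, 16) and (−17, 7).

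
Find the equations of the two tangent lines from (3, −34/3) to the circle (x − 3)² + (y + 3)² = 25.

Let a tangent through (3, −34/3) have slope m. Its distance from (3, −3) must equal 5:
[m·(0) − (25/3)]² = 25(m² + 1)
9m² − 16 = 0, so m = 4/3 or m = −4/3.
Through (3, −34/3) these give 4x − 3y = 46 and 4x + 3y = −22.

4x − 3y = 46 and 4x + 3y = −22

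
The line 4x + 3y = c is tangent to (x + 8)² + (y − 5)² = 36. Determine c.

c = −47 or c = 13

The line touches the circle iff its distance from (−8, 5) is 6:
|4·(−8) + 3·5 − c| / √25 = 6
|c − (−17)| = 6·5, so c = 13 or c = −47.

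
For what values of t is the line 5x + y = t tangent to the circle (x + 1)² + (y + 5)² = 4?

The line touches the circle iff its distance from (−1, −5) is 2:
|5·(−1) + 1·(−5) − t| / √26 = 2
|t − (−10)| = 2√26.

t = −10 ± 2√26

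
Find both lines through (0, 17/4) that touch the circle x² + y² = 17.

x + 4y = 17 and x − 4y = −17

Let a tangent through (0, 17/4) have slope m. Its distance from (0, 0) must equal √17:
(0m − (−17/4))² = 17(m² + 1)
16m² − 1 = 0, so m = −1/4 or m = 1/4.
With m = −1/4: x + 4y = 17. With m = 1/4: x − 4y = −17.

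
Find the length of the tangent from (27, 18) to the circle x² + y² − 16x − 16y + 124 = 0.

With centre O = (8, 8), |OP|² = 461 and r² = 4.
Power of the point: PT² = |PO|² − r² = 457, so PT = √457.

√457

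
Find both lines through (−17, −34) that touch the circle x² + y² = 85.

9x − 2y = −85 and 7x − 6y = 85

Write the tangent as mx − y + (−34 − m·(−17)) = 0 and set its distance from the centre to √85:
(17m − (34))² = 85(m² + 1)
12m² − 68m + 63 = 0, so m = 9/2 or m = 7/6.
Through (−17, −34) these give 9x − 2y = −85 and 7x − 6y = 85.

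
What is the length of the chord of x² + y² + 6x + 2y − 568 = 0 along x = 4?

The distance from (−3, −1) to the line is 7, and r² = 578.
Half the chord is √(r² − d²) = √(529), so the full chord is 46.

46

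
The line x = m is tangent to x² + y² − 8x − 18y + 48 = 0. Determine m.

For a tangent, require d(centre, line) = r = 7.
|1·4 + 0·9 − m| / √1 = 7
|m − (4)| = 7, so m = 11 or m = −3.

m = −3 or m = 11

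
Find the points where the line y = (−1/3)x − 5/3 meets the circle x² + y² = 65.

Substitute y = (−5 − x)/3:
10x² + 10x − 560 = 0  ⟹  x² + x − 56 = 0
x = 7 or x = −8, giving (7, −4) and (−8, 1).

(−8, 1) and (7, −4)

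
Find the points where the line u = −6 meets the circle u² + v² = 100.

(−6, −8) and (−6, 8)

The line gives u = −6. Substituting into the circle:
v² − 64 = 0
v = 8 or v = −8, giving (−6, 8) and (−6, −8).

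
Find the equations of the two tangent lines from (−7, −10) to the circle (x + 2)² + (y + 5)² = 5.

x − 2y = 13 and 2x − y = −4

A line y − (−10) = m(x − (−7)) is tangent when its distance from (−2, −5) is √5:
[m·(5) − (5)]² = 5(m² + 1)
2m² − 5m + 2 = 0, so m = 1/2 or m = 2.
With m = 1/2: x − 2y = 13. With m = 2: 2x − y = −4.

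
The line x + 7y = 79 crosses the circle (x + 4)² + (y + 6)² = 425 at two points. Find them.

Express y = (79 − x)/7 and substitute into the circle:
50x² + 150x − 5400 = 0  ⟹  x² + 3x − 108 = 0
x = 9 or x = −12, giving (9, 10) and (−12, 13).

(−12, 13) and (9, 10)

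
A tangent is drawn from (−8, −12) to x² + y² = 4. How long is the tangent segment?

2√51

Centre (0, 0), r² = 4. |PO|² = (−8)² + (−12)² = 208.
Power of the point: PT² = |PO|² − r² = 204, so PT = 2√51.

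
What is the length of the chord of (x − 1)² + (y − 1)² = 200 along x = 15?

Centre (1, 1), r² = 200. Perpendicular distance d from centre to line = |−14| / √1 = 14.
Chord = 2√(r² − d²) = 2·√(4) = 4.

4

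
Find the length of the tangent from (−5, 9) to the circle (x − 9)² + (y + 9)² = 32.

2√122

The centre is (9, −9) and r = 4√2. The square of the distance from P to the centre is 196 + 324 = 520.
By the tangent–radius right angle, tangent length = √(|PO|² − r²) = √488 = 2√122.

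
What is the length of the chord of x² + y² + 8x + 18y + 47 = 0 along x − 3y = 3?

The distance from (−4, −9) to the line is 20/√10, and r² = 50.
Half the chord is √(r² − d²) = √(10), so the full chord is 2√10.

2√10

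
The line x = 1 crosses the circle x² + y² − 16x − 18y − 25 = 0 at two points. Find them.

The line gives x = 1. Substituting into the circle:
y² − 18y − 40 = 0
y = 20 or y = −2, giving (1, 20) and (1, −2).

(1, −2) and (1, 20)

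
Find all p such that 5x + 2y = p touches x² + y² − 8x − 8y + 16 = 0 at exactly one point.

The line touches the circle iff its distance from (4, 4) is 4:
|5·4 + 2·4 − p| / √29 = 4
|p − (28)| = 4√29.

p = 28 ± 4√29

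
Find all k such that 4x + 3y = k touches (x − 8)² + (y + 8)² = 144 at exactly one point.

The line touches the circle iff its distance from (8, −8) is 12:
|4·8 + 3·(−8) − k| / √25 = 12
|k − (8)| = 12·5, so k = 68 or k = −52.

k = −52 or k = 68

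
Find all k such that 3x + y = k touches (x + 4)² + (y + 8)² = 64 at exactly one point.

Tangency holds when the distance from the centre (−4, −8) to the line equals the radius 8:
|3·(−4) + 1·(−8) − k| / √10 = 8
|k − (−20)| = 8√10.

k = −20 ± 8√10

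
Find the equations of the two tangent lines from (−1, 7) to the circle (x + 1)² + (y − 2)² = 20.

x − 2y = −15 and x + 2y = 13

Write the tangent as mx − y + (7 − m·(−1)) = 0 and set its distance from the centre to 2√5:
[m·(0) − (−5)]² = 20(m² + 1)
4m² − 1 = 0, so m = 1/2 or m = −1/2.
With m = 1/2: x − 2y = −15. With m = −1/2: x + 2y = 13.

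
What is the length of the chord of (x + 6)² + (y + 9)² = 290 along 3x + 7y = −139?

4√58

Centre (−6, −9), r² = 290. Perpendicular distance d from centre to line = |58| / √58 = 58/√58.
Chord = 2√(r² − d²) = 2·√(232) = 4√58.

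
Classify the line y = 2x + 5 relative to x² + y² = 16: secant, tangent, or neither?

secant

d² = (2·0 − 1·0 − (−5))²/5 = 5; r² = 16.
Since d² < r², the line cuts the circle twice.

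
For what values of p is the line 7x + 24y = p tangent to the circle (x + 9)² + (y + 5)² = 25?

For a tangent, require d(centre, line) = r = 5.
|7·(−9) + 24·(−5) − p| / √625 = 5
|p − (−183)| = 5·25, so p = −58 or p = −308.

p = −308 or p = −58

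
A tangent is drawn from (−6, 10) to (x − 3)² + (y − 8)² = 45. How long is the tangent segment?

With centre O = (3, 8), |OP|² = 85 and r² = 45.
By the tangent–radius right angle, tangent length = √(|PO|² − r²) = √40 = 2√10.

2√10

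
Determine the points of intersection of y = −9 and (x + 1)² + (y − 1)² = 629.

From the line, y = −9. Substituting:
x² + 2x − 528 = 0
x = 22 or x = −24, giving (22, −9) and (−24, −9).

(−24, −9) and (22, −9)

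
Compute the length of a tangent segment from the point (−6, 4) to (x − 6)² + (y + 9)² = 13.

With centre O = (6, −9), |OP|² = 313 and r² = 13.
By the tangent–radius right angle, tangent length = √(|PO|² − r²) = √300 = 10√3.

10√3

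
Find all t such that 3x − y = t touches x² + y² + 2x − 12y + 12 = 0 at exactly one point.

For a tangent, require d(centre, line) = r = 5.
|3·(−1) − 1·6 − t| / √10 = 5
|t − (−9)| = 5√10.

t = −9 ± 5√10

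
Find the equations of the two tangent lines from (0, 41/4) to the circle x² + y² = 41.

5x + 4y = 41 and 5x − 4y = −41

Let a tangent through (0, 41/4) have slope m. Its distance from (0, 0) must equal √41:
(0m − (−41/4))² = 41(m² + 1)
16m² − 25 = 0, so m = −5/4 or m = 5/4.
Through (0, 41/4) these give 5x + 4y = 41 and 5x − 4y = −41.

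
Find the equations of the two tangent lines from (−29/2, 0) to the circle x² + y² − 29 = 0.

Let a tangent through (−29/2, 0) have slope m. Its distance from (0, 0) must equal √29:
(29/2m − (0))² = 29(m² + 1)
25m² − 4 = 0, so m = −2/5 or m = 2/5.
With m = −2/5: 2x + 5y = −29. With m = 2/5: 2x − 5y = −29.

2x + 5y = −29 and 2x − 5y = −29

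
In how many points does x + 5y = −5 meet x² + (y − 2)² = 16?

2

Substituting the line into the circle gives 26x² + 30x − 175 = 0.
Discriminant = (30)² − 4·26·(−175) = 19100 > 0.
Two real roots: the line is a secant.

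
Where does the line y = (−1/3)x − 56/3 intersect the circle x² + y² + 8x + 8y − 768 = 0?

Express y = (−56 − x)/3 and substitute into the circle:
10x² + 160x − 5120 = 0  ⟹  x² + 16x − 512 = 0
x = 16 or x = −32, giving (16, −24) and (−32, −8).

(−32, −8) and (16, −24)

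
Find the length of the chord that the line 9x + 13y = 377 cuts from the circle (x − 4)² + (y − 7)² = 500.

10√10

The distance from (4, 7) to the line is 250/√250, and r² = 500.
Chord = 2√(r² − d²) = 2·√(250) = 10√10.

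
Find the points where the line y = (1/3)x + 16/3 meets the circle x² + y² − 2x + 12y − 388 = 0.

(−19, −1) and (14, 10)

From the line, y = (16 + x)/3. Substituting:
10x² + 50x − 2660 = 0  ⟹  x² + 5x − 266 = 0
x = 14 or x = −19, giving (14, 10) and (−19, −1).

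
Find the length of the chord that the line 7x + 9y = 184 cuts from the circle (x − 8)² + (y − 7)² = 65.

Centre (8, 7), r² = 65. Perpendicular distance d from centre to line = |−65| / √130 = 65/√130.
Chord = 2√(r² − d²) = 2·√(65/2) = √130.

√130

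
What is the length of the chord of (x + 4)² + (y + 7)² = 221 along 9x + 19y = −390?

√442

The distance from (−4, −7) to the line is 221/√442, and r² = 221.
Chord = 2√(r² − d²) = 2·√(221/2) = √442.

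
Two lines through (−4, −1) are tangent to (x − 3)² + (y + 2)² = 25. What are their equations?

A line y − (−1) = m(x − (−4)) is tangent when its distance from (3, −2) is 5:
(7m − (−1))² = 25(m² + 1)
12m² + 7m − 12 = 0, so m = −4/3 or m = 3/4.
Through (−4, −1) these give 4x + 3y = −19 and 3x − 4y = −8.

4x + 3y = −19 and 3x − 4y = −8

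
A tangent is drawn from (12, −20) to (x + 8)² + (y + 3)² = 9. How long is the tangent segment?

2√170

Centre (−8, −3), r² = 9. |PO|² = (20)² + (−17)² = 689.
The tangent meets the radius at right angles, so tangent² = |PO|² − r² = 689 − 9 = 680.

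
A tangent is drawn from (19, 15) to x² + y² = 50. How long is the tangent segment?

2√134

Centre (0, 0), r² = 50. |PO|² = (19)² + (15)² = 586.
The tangent meets the radius at right angles, so tangent² = |PO|² − r² = 586 − 50 = 536.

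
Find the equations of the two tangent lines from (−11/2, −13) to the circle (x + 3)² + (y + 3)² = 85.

6x + 7y = −124 and 2x − 9y = 106

Let a tangent through (−11/2, −13) have slope m. Its distance from (−3, −3) must equal √85:
(5/2m − (10))² = 85(m² + 1)
63m² + 40m − 12 = 0, so m = −6/7 or m = 2/9.
Through (−11/2, −13) these give 6x + 7y = −124 and 2x − 9y = 106.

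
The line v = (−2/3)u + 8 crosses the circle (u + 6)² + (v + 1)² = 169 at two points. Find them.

(−6, 12) and (6, 4)

From the line, v = (24 − 2u)/3. Substituting:
13u² − 468 = 0  ⟹  u² − 36 = 0
u = 6 or u = −6, giving (6, 4) and (−6, 12).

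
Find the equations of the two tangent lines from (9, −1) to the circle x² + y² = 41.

Let a tangent through (9, −1) have slope m. Its distance from (0, 0) must equal √41:
[m·(−9) − (1)]² = 41(m² + 1)
20m² + 9m − 20 = 0, so m = −5/4 or m = 4/5.
Through (9, −1) these give 5x + 4y = 41 and 4x − 5y = 41.

5x + 4y = 41 and 4x − 5y = 41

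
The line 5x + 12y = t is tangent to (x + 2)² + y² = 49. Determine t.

t = −101 or t = 81

For a tangent, require d(centre, line) = r = 7.
|5·(−2) + 12·0 − t| / √169 = 7
|t − (−10)| = 7·13, so t = 81 or t = −101.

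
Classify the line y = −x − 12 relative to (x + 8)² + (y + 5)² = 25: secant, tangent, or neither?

Substituting the line into the circle gives 2x² + 30x + 88 = 0.
Δ = 900 − 704 = 196.
Two real roots: the line is a secant.

secant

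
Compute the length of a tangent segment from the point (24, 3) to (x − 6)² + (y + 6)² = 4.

√401

The centre is (6, −6) and r = 2. The square of the distance from P to the centre is 324 + 81 = 405.
Power of the point: PT² = |PO|² − r² = 401, so PT = √401.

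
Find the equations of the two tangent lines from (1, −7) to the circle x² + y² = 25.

3x + 4y = −25 and 4x − 3y = 25

Let a tangent through (1, −7) have slope m. Its distance from (0, 0) must equal 5:
[m·(−1) − (7)]² = 25(m² + 1)
12m² − 7m − 12 = 0, so m = −3/4 or m = 4/3.
With m = −3/4: 3x + 4y = −25. With m = 4/3: 4x − 3y = 25.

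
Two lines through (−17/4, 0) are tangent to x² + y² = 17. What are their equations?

4x − y = −17 and 4x + y = −17

Let a tangent through (−17/4, 0) have slope m. Its distance from (0, 0) must equal √17:
(17/4m − (0))² = 17(m² + 1)
m² − 16 = 0, so m = 4 or m = −4.
With m = 4: 4x − y = −17. With m = −4: 4x + y = −17.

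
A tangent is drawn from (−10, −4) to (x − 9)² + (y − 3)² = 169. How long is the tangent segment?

√241

With centre O = (9, 3), |OP|² = 410 and r² = 169.
Power of the point: PT² = |PO|² − r² = 241, so PT = √241.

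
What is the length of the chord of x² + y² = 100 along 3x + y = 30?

Centre (0, 0), r² = 100. Perpendicular distance d from centre to line = |−30| / √10 = 30/√10.
Half the chord is √(r² − d²) = √(10), so the full chord is 2√10.

2√10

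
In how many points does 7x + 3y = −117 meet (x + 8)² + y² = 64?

Centre (−8, 0), r² = 64. Distance² from centre to line = (61)²/58 = 3721/58.
Since d² > r², the line lies outside the circle.

0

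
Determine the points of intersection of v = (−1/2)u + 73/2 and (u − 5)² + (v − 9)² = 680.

Express v = (73 − u)/2 and substitute into the circle:
5u² − 150u + 405 = 0  ⟹  u² − 30u + 81 = 0
u = 27 or u = 3, giving (27, 23) and (3, 35).

(3, 35) and (27, 23)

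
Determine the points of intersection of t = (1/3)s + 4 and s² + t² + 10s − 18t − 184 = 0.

(−18, −2) and (12, 8)

Express t = (12 + s)/3 and substitute into the circle:
10s² + 60s − 2160 = 0  ⟹  s² + 6s − 216 = 0
s = 12 or s = −18, giving (12, 8) and (−18, −2).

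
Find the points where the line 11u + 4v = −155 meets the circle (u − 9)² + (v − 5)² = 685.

Substitute v = (−155 − 11u)/4:
137u² + 3562u + 20961 = 0  ⟹  u² + 26u + 153 = 0
u = −9 or u = −17, giving (−9, −14) and (−17, 8).

(−17, 8) and (−9, −14)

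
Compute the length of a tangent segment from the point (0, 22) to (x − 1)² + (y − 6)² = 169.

With centre O = (1, 6), |OP|² = 257 and r² = 169.
By the tangent–radius right angle, tangent length = √(|PO|² − r²) = √88 = 2√22.

2√22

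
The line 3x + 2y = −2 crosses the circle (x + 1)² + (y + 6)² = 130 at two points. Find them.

From the line, y = (−2 − 3x)/2. Substituting:
13x² − 52x − 416 = 0  ⟹  x² − 4x − 32 = 0
x = 8 or x = −4, giving (8, −13) and (−4, 5).

(−4, 5) and (8, −13)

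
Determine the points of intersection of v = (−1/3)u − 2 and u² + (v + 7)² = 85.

From the line, v = (−6 − u)/3. Substituting:
10u² − 30u − 540 = 0  ⟹  u² − 3u − 54 = 0
u = 9 or u = −6, giving (9, −5) and (−6, 0).

(−6, 0) and (9, −5)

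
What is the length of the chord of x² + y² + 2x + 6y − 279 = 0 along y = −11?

The distance from (−1, −3) to the line is 8, and r² = 289.
Half the chord is √(r² − d²) = √(225), so the full chord is 30.

30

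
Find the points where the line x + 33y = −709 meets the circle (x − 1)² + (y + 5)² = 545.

(−16, −21) and (17, −22)

From the line, y = (−709 − x)/33. Substituting:
1090x² − 1090x − 296480 = 0  ⟹  x² − x − 272 = 0
x = 17 or x = −16, giving (17, −22) and (−16, −21).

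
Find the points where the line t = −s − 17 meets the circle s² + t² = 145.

Substitute t = −s − 17:
2s² + 34s + 144 = 0  ⟹  s² + 17s + 72 = 0
s = −8 or s = −9, giving (−8, −9) and (−9, −8).

(−9, −8) and (−8, −9)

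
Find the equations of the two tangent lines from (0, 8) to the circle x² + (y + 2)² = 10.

3x − y = −8 and 3x + y = 8

Let a tangent through (0, 8) have slope m. Its distance from (0, −2) must equal √10:
[m·(0) − (−10)]² = 10(m² + 1)
m² − 9 = 0, so m = 3 or m = −3.
Through (0, 8) these give 3x − y = −8 and 3x + y = 8.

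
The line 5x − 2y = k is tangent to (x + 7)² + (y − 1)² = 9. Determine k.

For a tangent, require d(centre, line) = r = 3.
|5·(−7) − 2·1 − k| / √29 = 3
|k − (−37)| = 3√29.

k = −37 ± 3√29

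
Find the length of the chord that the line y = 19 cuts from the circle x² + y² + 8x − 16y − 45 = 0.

From the line, y = 19. Substituting:
x² + 8x + 12 = 0
x = −2 or x = −6, giving (−2, 19) and (−6, 19).
Chord length = distance between (−2, 19) and (−6, 19) = √16 = 4.

4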